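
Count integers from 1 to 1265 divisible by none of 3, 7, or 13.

|div by 3|=421, |div by 7|=180, |div by 13|=97.
|div by 3&7|=60, |div by 3&13|=32, |div by 7&13|=13, |div by all|=4.
By inclusion-exclusion, divisible by at least one: 421+180+97-60-32-13+4 = 597.
Not divisible by any: 1265 - 597.

Final answer: 668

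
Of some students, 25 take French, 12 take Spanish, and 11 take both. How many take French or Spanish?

|A union B| = |A| + |B| - |A intersect B| = 25 + 12 - 11.

Final answer: 26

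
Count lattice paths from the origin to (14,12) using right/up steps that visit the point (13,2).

Paths (0,0)->(13,2): C(15,2) = 105.
Paths (13,2)->(14,12): C(11,10) = 11.
By multiplication principle: 105 x 11.

Final answer: 1155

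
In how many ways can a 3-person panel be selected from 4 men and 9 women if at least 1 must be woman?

Sum over valid woman counts:
C(9,1)C(4,2) = 54
C(9,2)C(4,1) = 144
C(9,3)C(4,0) = 84
Total: 54 + 144 + 84.

Final answer: 282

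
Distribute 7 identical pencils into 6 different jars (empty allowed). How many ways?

Stars and bars: C(n+k-1, k-1) = C(12,5).

Final answer: C(12,5) = 792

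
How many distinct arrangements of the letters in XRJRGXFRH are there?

Letters (F:1, G:1, H:1, J:1, R:3, X:2). Total letters: 9.
Permutations = 9!/(3! x 2!).

Final answer: 30240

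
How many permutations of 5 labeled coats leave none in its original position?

D(n) = (n-1)(D(n-1) + D(n-2)), D(0)=1, D(1)=0.
D(2) = 1 x (0 + 1) = 1
D(3) = 2 x (1 + 0) = 2
D(4) = 3 x (2 + 1) = 9
D(5) = 4 x (D(4) + D(3)) = 4 x (9 + 2)

Final answer: D(5) = 44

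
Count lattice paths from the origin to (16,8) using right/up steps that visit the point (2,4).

Paths (0,0)->(2,4): C(6,4) = 15.
Paths (2,4)->(16,8): C(18,4) = 3060.
By multiplication principle: 15 x 3060.

Final answer: 45900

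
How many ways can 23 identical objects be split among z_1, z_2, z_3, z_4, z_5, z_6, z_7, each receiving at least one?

Substitute z'_i = z_i - 1 (so z'_i >= 0). Then sum z'_i = 23 - 7 = 16.
Stars and bars: C(16+7-1, 7-1) = C(22,6).

Final answer: C(22,6) = 74613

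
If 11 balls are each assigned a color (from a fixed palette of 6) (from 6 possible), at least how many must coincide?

There are 6 possible values for color (from a fixed palette of 6). With 11 balls and 6 categories, by pigeonhole: ceiling(11/6).

Final answer: 2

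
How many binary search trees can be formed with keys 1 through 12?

The structures are counted by the Catalan number C_n. Here n = 12.
Using C_0 = 1 and C_(k+1) = C_k x 2(2k+1)/(k+2), build up term by term: C_1=1, C_2=2, C_3=5, C_4=14, C_5=42, C_6=132, C_7=429, C_8=1430, C_9=4862, C_10=16796, C_11=58786, C_12=208012.

Final answer: C_{12} = 208012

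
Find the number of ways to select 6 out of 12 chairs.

C(12,6) = 12!/(6! x (12-6)!).

Final answer: C(12,6) = 924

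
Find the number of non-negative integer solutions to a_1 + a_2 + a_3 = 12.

Stars and bars with 12 stars and 2 bars:
C(12+3-1, 3-1) = C(14,2).

Final answer: C(14,2) = 91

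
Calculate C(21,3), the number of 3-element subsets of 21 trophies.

C(21,3) = 21!/(3! x 18!).

Final answer: \binom{21}{3} = 1330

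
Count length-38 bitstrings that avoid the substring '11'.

A valid string ends in 0 (append to any length-(n-1) valid string) or in 01 (append to any length-(n-2) valid string), so a(n) = a(n-1) + a(n-2) with a(1)=2, a(2)=3.
Iterating the recurrence: a(1)=2, a(2)=3, a(3)=5, a(4)=8, a(5)=13, a(6)=21, a(7)=34, a(8)=55, a(9)=89, a(10)=144, a(11)=233, a(12)=377, a(13)=610, a(14)=987, a(15)=1597, a(16)=2584, a(17)=4181, a(18)=6765, a(19)=10946, a(20)=17711, a(21)=28657, a(22)=46368, a(23)=75025, a(24)=121393, a(25)=196418, a(26)=317811, a(27)=514229, a(28)=832040, a(29)=1346269, a(30)=2178309, a(31)=3524578, a(32)=5702887, a(33)=9227465, a(34)=14930352, a(35)=24157817, a(36)=39088169, a(37)=63245986, a(38)=102334155.

Final answer: 102334155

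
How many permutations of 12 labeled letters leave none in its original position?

Use the recurrence D(n) = (n-1)(D(n-1) + D(n-2)) with D(0)=1, D(1)=0.
D(2) = 1 x (0 + 1) = 1
D(3) = 2 x (1 + 0) = 2
D(4) = 3 x (2 + 1) = 9
D(5) = 4 x (9 + 2) = 44
D(6) = 5 x (44 + 9) = 265
D(7) = 6 x (265 + 44) = 1854
D(8) = 7 x (1854 + 265) = 14833
D(9) = 8 x (14833 + 1854) = 133496
D(10) = 9 x (133496 + 14833) = 1334961
D(11) = 10 x (1334961 + 133496) = 14684570
D(12) = 11 x (D(11) + D(10)) = 11 x (14684570 + 1334961)

Final answer: D(12) = 176214841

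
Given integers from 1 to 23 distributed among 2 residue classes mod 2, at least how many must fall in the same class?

By pigeonhole with 23 objects and 2 categories: ceiling(23/2).

Final answer: 12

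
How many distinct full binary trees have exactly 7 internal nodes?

This is counted by the nth Catalan number C_n. Here n = 7.
C_n = (2n)!/(n!(n+1)!), so C_{7} = 14!/(7! x 8!) = C(14,7)/8 = 3432/8.

Final answer: C_{7} = 429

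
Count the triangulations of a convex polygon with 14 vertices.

The structures are counted by the Catalan number C_n. Here n = 14 - 2 = 12.
C_n = C(2n,n)/(n+1), so C_{12} = C(24,12)/13 = 2704156/13.

Final answer: C_{12} = 208012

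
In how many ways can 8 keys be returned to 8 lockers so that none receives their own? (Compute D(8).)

Derangements satisfy D(n) = (n-1)(D(n-1) + D(n-2)), starting from D(0)=1, D(1)=0.
D(2) = 1 x (0 + 1) = 1
D(3) = 2 x (1 + 0) = 2
D(4) = 3 x (2 + 1) = 9
D(5) = 4 x (9 + 2) = 44
D(6) = 5 x (44 + 9) = 265
D(7) = 6 x (265 + 44) = 1854
D(8) = 7 x (D(7) + D(6)) = 7 x (1854 + 265)

Final answer: D(8) = 14833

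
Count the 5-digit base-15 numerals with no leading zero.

Leading digit: 14 options (nonzero). Other 4 digit(s): 15 options each.
Total: 14 x 15^4.

Final answer: 708750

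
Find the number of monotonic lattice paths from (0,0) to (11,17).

Each path has 11 right steps and 17 up steps in some order (28 steps total).
Choose which 17 of the 28 steps are up: C(28,17).

Final answer: C(28,17) = 21474180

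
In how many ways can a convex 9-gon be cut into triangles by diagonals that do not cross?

This is a standard Catalan-number count: the answer is C_n. Here n = 9 - 2 = 7.
C_n = C(2n,n)/(n+1), so C_{7} = C(14,7)/8 = 3432/8.

Final answer: C_{7} = 429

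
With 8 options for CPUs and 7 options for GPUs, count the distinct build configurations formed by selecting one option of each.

By the multiplication principle: 8 x 7.

Final answer: 56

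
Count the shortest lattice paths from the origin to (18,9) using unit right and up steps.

Each path has 18 right steps and 9 up steps in some order (27 steps total).
Choose which 9 of the 27 steps are up: C(27,9).

Final answer: C(27,9) = 4686825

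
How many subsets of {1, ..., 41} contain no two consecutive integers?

Condition on whether n belongs to the subset: if not, any valid subset of {1, ..., n-1} works (a(n-1)); if so, n-1 is excluded and the rest is a valid subset of {1, ..., n-2} (a(n-2)). Hence a(n) = a(n-1) + a(n-2), a(1)=2, a(2)=3.
Building up term by term: a(1)=2, a(2)=3, a(3)=5, a(4)=8, a(5)=13, a(6)=21, a(7)=34, a(8)=55, a(9)=89, a(10)=144, a(11)=233, a(12)=377, a(13)=610, a(14)=987, a(15)=1597, a(16)=2584, a(17)=4181, a(18)=6765, a(19)=10946, a(20)=17711, a(21)=28657, a(22)=46368, a(23)=75025, a(24)=121393, a(25)=196418, a(26)=317811, a(27)=514229, a(28)=832040, a(29)=1346269, a(30)=2178309, a(31)=3524578, a(32)=5702887, a(33)=9227465, a(34)=14930352, a(35)=24157817, a(36)=39088169, a(37)=63245986, a(38)=102334155, a(39)=165580141, a(40)=267914296, a(41)=433494437.

Final answer: 433494437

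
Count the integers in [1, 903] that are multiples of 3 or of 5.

Multiples of 3: 301. Multiples of 5: 180. Of both (lcm=15): 60.
By inclusion-exclusion: 301 + 180 - 60.

Final answer: 421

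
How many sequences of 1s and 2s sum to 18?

Condition on the final move: it is a 1-step (f(n-1) ways to get there) or a 2-step (f(n-2) ways), so f(n) = f(n-1) + f(n-2), with f(1)=1, f(2)=2.
Building up term by term: f(1)=1, f(2)=2, f(3)=3, f(4)=5, f(5)=8, f(6)=13, f(7)=21, f(8)=34, f(9)=55, f(10)=89, f(11)=144, f(12)=233, f(13)=377, f(14)=610, f(15)=987, f(16)=1597, f(17)=2584, f(18)=4181.

Final answer: 4181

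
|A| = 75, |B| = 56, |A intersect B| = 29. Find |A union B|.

|A union B| = |A| + |B| - |A intersect B| = 75 + 56 - 29.

Final answer: 102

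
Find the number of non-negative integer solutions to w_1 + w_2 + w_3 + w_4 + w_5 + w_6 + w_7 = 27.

Stars and bars with 27 stars and 6 bars:
C(27+7-1, 7-1) = C(33,6).

Final answer: C(33,6) = 1107568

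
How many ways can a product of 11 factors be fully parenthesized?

This is counted by the nth Catalan number C_n. Here n = 11 - 1 = 10.
C_n = (2n)!/(n!(n+1)!), so C_{10} = 20!/(10! x 11!) = C(20,10)/11 = 184756/11.

Final answer: C_{10} = 16796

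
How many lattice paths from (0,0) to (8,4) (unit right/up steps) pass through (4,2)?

Paths (0,0)->(4,2): C(6,2) = 15.
Paths (4,2)->(8,4): C(6,2) = 15.
By multiplication principle: 15 x 15.

Final answer: 225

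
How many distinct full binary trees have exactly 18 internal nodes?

The structures are counted by the Catalan number C_n. Here n = 18.
C_n = C(2n,n) - C(2n,n+1), so C_{18} = C(36,18) - C(36,19) = 9075135300 - 8597496600.

Final answer: C_{18} = 477638700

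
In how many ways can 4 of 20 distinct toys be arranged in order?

P(20,4) = 20!/(20-4)! = 20!/16!.

Final answer: P(20,4) = 116280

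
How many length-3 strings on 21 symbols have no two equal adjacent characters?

First character: 21 choices. Each subsequent: 20 choices (must differ from the previous one).
Total: 21 x 20^2.

Final answer: 21 x 20^{2} = 8400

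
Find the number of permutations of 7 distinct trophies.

The number of ways to arrange 7 distinct objects is 7!.

Final answer: 7! = 5040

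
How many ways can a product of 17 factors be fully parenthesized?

The structures are counted by the Catalan number C_n. Here n = 17 - 1 = 16.
C_n = C(2n,n) - C(2n,n+1), so C_{16} = C(32,16) - C(32,17) = 601080390 - 565722720.

Final answer: C_{16} = 35357670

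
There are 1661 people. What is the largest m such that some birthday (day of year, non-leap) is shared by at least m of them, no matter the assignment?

There are 365 possible values for birthday (day of year, non-leap). With 1661 people and 365 categories, by pigeonhole: ceiling(1661/365).

Final answer: 5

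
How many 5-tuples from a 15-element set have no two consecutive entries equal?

First character: 15 choices. Each subsequent: 14 choices (must differ from the previous one).
Total: 15 x 14^4.

Final answer: 15 x 14^{4} = 576240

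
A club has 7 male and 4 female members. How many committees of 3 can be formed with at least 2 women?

Sum over valid woman counts:
C(4,2)C(7,1) = 42
C(4,3)C(7,0) = 4
Total: 42 + 4.

Final answer: 46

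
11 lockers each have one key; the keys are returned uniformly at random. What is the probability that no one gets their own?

Use the recurrence D(n) = (n-1)(D(n-1) + D(n-2)) with D(0)=1, D(1)=0.
Building up: D(2)=1, D(3)=2, D(4)=9, D(5)=44, D(6)=265, D(7)=1854, D(8)=14833, D(9)=133496, D(10)=1334961, D(11)=14684570.
Total arrangements: 11! = 39916800.
Probability = D(11)/11! = 1468457/3991680.

Final answer: D(11)/11! = 14684570/39916800 = 0.367879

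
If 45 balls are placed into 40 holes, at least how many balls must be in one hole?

By the pigeonhole principle: ceiling(45/40).

Final answer: 2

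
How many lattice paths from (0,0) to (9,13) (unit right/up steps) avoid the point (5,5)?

Total paths to (9,13): C(22,13) = 497420.
Paths through (5,5): C(10,5) x C(12,8) = 124740.
Avoiding (5,5): 497420 - 124740.

Final answer: 372680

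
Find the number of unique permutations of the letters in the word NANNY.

Letters (A:1, N:3, Y:1). Total letters: 5.
Permutations = 5!/(3!).

Final answer: 20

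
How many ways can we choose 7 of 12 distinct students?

C(12,7) = 12!/(7! x (12-7)!).

Final answer: C(12,7) = 792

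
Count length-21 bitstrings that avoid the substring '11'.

Let a(n) count valid strings. If the last bit is 0 the prefix is any valid string of length n-1; if it is 1 the string must end in 01 with a valid prefix of length n-2. So a(n) = a(n-1) + a(n-2), a(1)=2, a(2)=3.
Computing successive values: a(1)=2, a(2)=3, a(3)=5, a(4)=8, a(5)=13, a(6)=21, a(7)=34, a(8)=55, a(9)=89, a(10)=144, a(11)=233, a(12)=377, a(13)=610, a(14)=987, a(15)=1597, a(16)=2584, a(17)=4181, a(18)=6765, a(19)=10946, a(20)=17711, a(21)=28657.

Final answer: 28657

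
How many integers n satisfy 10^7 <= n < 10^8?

These are the integers in [10^7, 10^8), so the count is 10^8 - 10^7 = 9 x 10^7.

Final answer: 90000000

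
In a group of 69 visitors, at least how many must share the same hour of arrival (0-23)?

There are 24 possible values for hour of arrival (0-23). With 69 visitors and 24 categories, by pigeonhole: ceiling(69/24).

Final answer: 3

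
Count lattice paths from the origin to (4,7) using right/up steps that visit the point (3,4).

Paths (0,0)->(3,4): C(7,4) = 35.
Paths (3,4)->(4,7): C(4,3) = 4.
By multiplication principle: 35 x 4.

Final answer: 140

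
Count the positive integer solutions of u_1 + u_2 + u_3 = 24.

Substitute u'_i = u_i - 1 (so u'_i >= 0). Then sum u'_i = 24 - 3 = 21.
Stars and bars: C(21+3-1, 3-1) = C(23,2).

Final answer: C(23,2) = 253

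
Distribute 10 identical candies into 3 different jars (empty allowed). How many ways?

Stars and bars: C(n+k-1, k-1) = C(12,2).

Final answer: C(12,2) = 66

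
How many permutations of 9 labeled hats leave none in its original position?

D(n) = (n-1)(D(n-1) + D(n-2)), D(0)=1, D(1)=0.
D(2) = 1 x (0 + 1) = 1
D(3) = 2 x (1 + 0) = 2
D(4) = 3 x (2 + 1) = 9
D(5) = 4 x (9 + 2) = 44
D(6) = 5 x (44 + 9) = 265
D(7) = 6 x (265 + 44) = 1854
D(8) = 7 x (1854 + 265) = 14833
D(9) = 8 x (D(8) + D(7)) = 8 x (14833 + 1854)

Final answer: D(9) = 133496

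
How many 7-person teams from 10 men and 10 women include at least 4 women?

Sum over valid woman counts:
C(10,4)C(10,3) = 25200
C(10,5)C(10,2) = 11340
C(10,6)C(10,1) = 2100
C(10,7)C(10,0) = 120
Total: 25200 + 11340 + 2100 + 120.

Final answer: 38760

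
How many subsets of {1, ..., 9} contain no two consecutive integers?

Condition on whether n belongs to the subset: if not, any valid subset of {1, ..., n-1} works (a(n-1)); if so, n-1 is excluded and the rest is a valid subset of {1, ..., n-2} (a(n-2)). Hence a(n) = a(n-1) + a(n-2), a(1)=2, a(2)=3.
Iterating the recurrence: a(1)=2, a(2)=3, a(3)=5, a(4)=8, a(5)=13, a(6)=21, a(7)=34, a(8)=55, a(9)=89.

Final answer: 89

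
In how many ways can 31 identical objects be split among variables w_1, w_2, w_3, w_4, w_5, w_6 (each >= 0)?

Stars and bars with 31 stars and 5 bars:
C(31+6-1, 6-1) = C(36,5).

Final answer: C(36,5) = 376992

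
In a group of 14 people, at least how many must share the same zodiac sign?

There are 12 possible values for zodiac sign. With 14 people and 12 categories, by pigeonhole: ceiling(14/12).

Final answer: 2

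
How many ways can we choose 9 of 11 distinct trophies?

C(11,9) = 11!/(9! x 2!).

Final answer: \binom{11}{9} = 55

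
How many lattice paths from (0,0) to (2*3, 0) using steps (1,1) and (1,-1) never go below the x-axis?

Total monotonic paths to (3,3): C(6,3) = 20.
A path is bad iff it touches y = x + 1; reflecting its initial segment maps bad paths bijectively onto all paths to (2,4), of which there are C(6,4) = 15.
Valid Dyck paths: 20 - 15.
(These counts are the Catalan numbers.)

Final answer: C_{3} = 5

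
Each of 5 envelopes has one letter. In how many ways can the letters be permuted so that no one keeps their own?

Use the recurrence D(n) = (n-1)(D(n-1) + D(n-2)) with D(0)=1, D(1)=0.
D(2) = 1 x (0 + 1) = 1
D(3) = 2 x (1 + 0) = 2
D(4) = 3 x (2 + 1) = 9
D(5) = 4 x (D(4) + D(3)) = 4 x (9 + 2)

Final answer: D(5) = 44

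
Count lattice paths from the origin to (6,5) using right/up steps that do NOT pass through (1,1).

Total paths to (6,5): C(11,5) = 462.
Paths through (1,1): C(2,1) x C(9,4) = 252.
Avoiding (1,1): 462 - 252.

Final answer: 210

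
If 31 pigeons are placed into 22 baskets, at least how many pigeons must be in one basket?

By the pigeonhole principle: ceiling(31/22).

Final answer: 2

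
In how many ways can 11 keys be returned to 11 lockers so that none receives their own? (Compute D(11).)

D(n) = (n-1)(D(n-1) + D(n-2)), D(0)=1, D(1)=0.
D(2) = 1 x (0 + 1) = 1
D(3) = 2 x (1 + 0) = 2
D(4) = 3 x (2 + 1) = 9
D(5) = 4 x (9 + 2) = 44
D(6) = 5 x (44 + 9) = 265
D(7) = 6 x (265 + 44) = 1854
D(8) = 7 x (1854 + 265) = 14833
D(9) = 8 x (14833 + 1854) = 133496
D(10) = 9 x (133496 + 14833) = 1334961
D(11) = 10 x (D(10) + D(9)) = 10 x (1334961 + 133496)

Final answer: D(11) = 14684570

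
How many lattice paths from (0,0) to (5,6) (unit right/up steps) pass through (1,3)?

Paths (0,0)->(1,3): C(4,3) = 4.
Paths (1,3)->(5,6): C(7,3) = 35.
By multiplication principle: 4 x 35.

Final answer: 140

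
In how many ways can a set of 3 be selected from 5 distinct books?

C(5,3) = 5!/(3! x (5-3)!).

Final answer: C(5,3) = 10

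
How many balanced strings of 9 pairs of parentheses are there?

This is counted by the nth Catalan number C_n. Here n = 9 (pairs).
C_n = (2n)!/(n!(n+1)!), so C_{9} = 18!/(9! x 10!) = C(18,9)/10 = 48620/10.

Final answer: C_{9} = 4862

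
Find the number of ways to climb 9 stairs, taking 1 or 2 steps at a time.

Condition on the final move: it is a 1-step (f(n-1) ways to get there) or a 2-step (f(n-2) ways), so f(n) = f(n-1) + f(n-2), with f(1)=1, f(2)=2.
Computing successive values: f(1)=1, f(2)=2, f(3)=3, f(4)=5, f(5)=8, f(6)=13, f(7)=21, f(8)=34, f(9)=55.

Final answer: 55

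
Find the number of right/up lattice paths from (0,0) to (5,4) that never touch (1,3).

Total paths to (5,4): C(9,4) = 126.
Paths through (1,3): C(4,3) x C(5,1) = 20.
Avoiding (1,3): 126 - 20.

Final answer: 106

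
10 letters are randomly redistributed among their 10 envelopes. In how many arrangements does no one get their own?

D(n) = (n-1)(D(n-1) + D(n-2)), D(0)=1, D(1)=0.
D(2) = 1 x (0 + 1) = 1
D(3) = 2 x (1 + 0) = 2
D(4) = 3 x (2 + 1) = 9
D(5) = 4 x (9 + 2) = 44
D(6) = 5 x (44 + 9) = 265
D(7) = 6 x (265 + 44) = 1854
D(8) = 7 x (1854 + 265) = 14833
D(9) = 8 x (14833 + 1854) = 133496
D(10) = 9 x (D(9) + D(8)) = 9 x (133496 + 14833)

Final answer: D(10) = 1334961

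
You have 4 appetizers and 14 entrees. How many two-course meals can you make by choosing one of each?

By the multiplication principle: 4 x 14.

Final answer: 56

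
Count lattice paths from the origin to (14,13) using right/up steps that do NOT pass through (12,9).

Total paths to (14,13): C(27,13) = 20058300.
Paths through (12,9): C(21,9) x C(6,4) = 4408950.
Avoiding (12,9): 20058300 - 4408950.

Final answer: 15649350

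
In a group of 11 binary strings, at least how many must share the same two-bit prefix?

There are 4 possible values for two-bit prefix. With 11 binary strings and 4 categories, by pigeonhole: ceiling(11/4).

Final answer: 3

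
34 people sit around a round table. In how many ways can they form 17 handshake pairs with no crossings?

The structures are counted by the Catalan number C_n. Here n = 34/2 = 17.
C_n = (2n)!/(n!(n+1)!), so C_{17} = 34!/(17! x 18!) = C(34,17)/18 = 2333606220/18.

Final answer: C_{17} = 129644790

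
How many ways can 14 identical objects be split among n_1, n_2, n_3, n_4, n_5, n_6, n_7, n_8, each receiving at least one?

Substitute n'_i = n_i - 1 (so n'_i >= 0). Then sum n'_i = 14 - 8 = 6.
Stars and bars: C(6+8-1, 8-1) = C(13,7).

Final answer: C(13,7) = 1716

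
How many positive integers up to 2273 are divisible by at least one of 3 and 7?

Multiples of 3: 757. Multiples of 7: 324. Of both (lcm=21): 108.
By inclusion-exclusion: 757 + 324 - 108.

Final answer: 973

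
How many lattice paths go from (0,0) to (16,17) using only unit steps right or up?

Each path has 16 right steps and 17 up steps in some order (33 steps total).
Choose which 17 of the 33 steps are up: C(33,17).

Final answer: C(33,17) = 1166803110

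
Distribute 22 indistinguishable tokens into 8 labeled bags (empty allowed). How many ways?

Stars and bars: C(n+k-1, k-1) = C(29,7).

Final answer: C(29,7) = 1560780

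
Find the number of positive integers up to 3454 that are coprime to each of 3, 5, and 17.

|div by 3|=1151, |div by 5|=690, |div by 17|=203.
|div by 3&5|=230, |div by 3&17|=67, |div by 5&17|=40, |div by all|=13.
By inclusion-exclusion, divisible by at least one: 1151+690+203-230-67-40+13 = 1720.
Not divisible by any: 3454 - 1720.

Final answer: 1734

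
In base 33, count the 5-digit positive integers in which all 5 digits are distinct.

The leading digit has 32 choices (anything but zero); the next has 32 (anything but the first), then 31, and so on, one fewer each time.
Total: 32 x 32 x 31 x 30 x 29.

Final answer: 27617280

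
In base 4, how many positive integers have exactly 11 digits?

In base 4, the leading digit has 3 choices (1..3); each of the remaining 10 digits has 4 choices.
Total: 3 x 4^10.

Final answer: 3145728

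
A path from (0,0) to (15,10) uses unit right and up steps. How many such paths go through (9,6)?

Paths (0,0)->(9,6): C(15,6) = 5005.
Paths (9,6)->(15,10): C(10,4) = 210.
By multiplication principle: 5005 x 210.

Final answer: 1051050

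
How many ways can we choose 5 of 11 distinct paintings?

C(11,5) = 11!/(5! x (11-5)!).

Final answer: C(11,5) = 462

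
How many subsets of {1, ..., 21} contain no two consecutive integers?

Condition on whether n belongs to the subset: if not, any valid subset of {1, ..., n-1} works (a(n-1)); if so, n-1 is excluded and the rest is a valid subset of {1, ..., n-2} (a(n-2)). Hence a(n) = a(n-1) + a(n-2), a(1)=2, a(2)=3.
Building up term by term: a(1)=2, a(2)=3, a(3)=5, a(4)=8, a(5)=13, a(6)=21, a(7)=34, a(8)=55, a(9)=89, a(10)=144, a(11)=233, a(12)=377, a(13)=610, a(14)=987, a(15)=1597, a(16)=2584, a(17)=4181, a(18)=6765, a(19)=10946, a(20)=17711, a(21)=28657.

Final answer: 28657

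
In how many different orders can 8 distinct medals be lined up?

The number of ways to arrange 8 distinct objects is 8!.

Final answer: 8! = 40320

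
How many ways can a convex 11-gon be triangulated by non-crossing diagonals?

This is a standard Catalan-number count: the answer is C_n. Here n = 11 - 2 = 9.
C_n = C(2n,n) - C(2n,n+1), so C_{9} = C(18,9) - C(18,10) = 48620 - 43758.

Final answer: C_{9} = 4862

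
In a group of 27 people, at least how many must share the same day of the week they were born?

There are 7 possible values for day of the week they were born. With 27 people and 7 categories, by pigeonhole: ceiling(27/7).

Final answer: 4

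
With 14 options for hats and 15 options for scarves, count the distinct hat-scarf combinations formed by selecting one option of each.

By the multiplication principle: 14 x 15.

Final answer: 210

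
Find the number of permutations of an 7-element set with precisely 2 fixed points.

Choose which 2 elements are fixed: C(7,2) = 21.
Derange the remaining 5 using D(j) = (j-1)(D(j-1) + D(j-2)), D(0)=1, D(1)=0: D(2)=1, D(3)=2, D(4)=9, D(5)=44.
Total: 21 x 44.

Final answer: C(7,2) D(5) = 924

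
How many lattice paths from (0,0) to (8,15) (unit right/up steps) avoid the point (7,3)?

Total paths to (8,15): C(23,15) = 490314.
Paths through (7,3): C(10,3) x C(13,12) = 1560.
Avoiding (7,3): 490314 - 1560.

Final answer: 488754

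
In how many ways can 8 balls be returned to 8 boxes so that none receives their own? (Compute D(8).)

Use the recurrence D(n) = (n-1)(D(n-1) + D(n-2)) with D(0)=1, D(1)=0.
D(2) = 1 x (0 + 1) = 1
D(3) = 2 x (1 + 0) = 2
D(4) = 3 x (2 + 1) = 9
D(5) = 4 x (9 + 2) = 44
D(6) = 5 x (44 + 9) = 265
D(7) = 6 x (265 + 44) = 1854
D(8) = 7 x (D(7) + D(6)) = 7 x (1854 + 265)

Final answer: D(8) = 14833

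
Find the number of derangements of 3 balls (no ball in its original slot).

Use the recurrence D(n) = (n-1)(D(n-1) + D(n-2)) with D(0)=1, D(1)=0.
D(2) = 1 x (0 + 1) = 1
D(3) = 2 x (D(2) + D(1)) = 2 x (1 + 0)

Final answer: D(3) = 2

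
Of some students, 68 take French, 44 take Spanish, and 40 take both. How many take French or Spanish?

|A union B| = |A| + |B| - |A intersect B| = 68 + 44 - 40.

Final answer: 72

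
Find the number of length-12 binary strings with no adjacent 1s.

A valid string ends in 0 (append to any length-(n-1) valid string) or in 01 (append to any length-(n-2) valid string), so a(n) = a(n-1) + a(n-2) with a(1)=2, a(2)=3.
Computing successive values: a(1)=2, a(2)=3, a(3)=5, a(4)=8, a(5)=13, a(6)=21, a(7)=34, a(8)=55, a(9)=89, a(10)=144, a(11)=233, a(12)=377.

Final answer: 377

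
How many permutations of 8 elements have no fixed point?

Use the recurrence D(n) = (n-1)(D(n-1) + D(n-2)) with D(0)=1, D(1)=0.
D(2) = 1 x (0 + 1) = 1
D(3) = 2 x (1 + 0) = 2
D(4) = 3 x (2 + 1) = 9
D(5) = 4 x (9 + 2) = 44
D(6) = 5 x (44 + 9) = 265
D(7) = 6 x (265 + 44) = 1854
D(8) = 7 x (D(7) + D(6)) = 7 x (1854 + 265)

Final answer: D(8) = 14833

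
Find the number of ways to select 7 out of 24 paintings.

C(24,7) = 24!/(7! x (24-7)!).

Final answer: C(24,7) = 346104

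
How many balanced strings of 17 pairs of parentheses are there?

This is counted by the nth Catalan number C_n. Here n = 17 (pairs).
C_n = C(2n,n)/(n+1), so C_{17} = C(34,17)/18 = 2333606220/18.

Final answer: C_{17} = 129644790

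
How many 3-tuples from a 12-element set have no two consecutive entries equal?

Let g(n) count such strings. g(1) = 12, and each valid string of length n-1 extends in 11 ways (any symbol but the last), so g(n) = 11 g(n-1).
Total: g(3) = 12 x 11^2.

Final answer: 12 x 11^{2} = 1452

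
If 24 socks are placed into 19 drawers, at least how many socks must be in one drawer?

By the pigeonhole principle: ceiling(24/19).

Final answer: 2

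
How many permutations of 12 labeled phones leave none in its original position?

Use the recurrence D(n) = (n-1)(D(n-1) + D(n-2)) with D(0)=1, D(1)=0.
D(2) = 1 x (0 + 1) = 1
D(3) = 2 x (1 + 0) = 2
D(4) = 3 x (2 + 1) = 9
D(5) = 4 x (9 + 2) = 44
D(6) = 5 x (44 + 9) = 265
D(7) = 6 x (265 + 44) = 1854
D(8) = 7 x (1854 + 265) = 14833
D(9) = 8 x (14833 + 1854) = 133496
D(10) = 9 x (133496 + 14833) = 1334961
D(11) = 10 x (1334961 + 133496) = 14684570
D(12) = 11 x (D(11) + D(10)) = 11 x (14684570 + 1334961)

Final answer: D(12) = 176214841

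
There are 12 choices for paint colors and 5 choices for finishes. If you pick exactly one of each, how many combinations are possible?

By the multiplication principle: 12 x 5.

Final answer: 60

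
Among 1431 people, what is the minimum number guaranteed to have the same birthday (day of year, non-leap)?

There are 365 possible values for birthday (day of year, non-leap). With 1431 people and 365 categories, by pigeonhole: ceiling(1431/365).

Final answer: 4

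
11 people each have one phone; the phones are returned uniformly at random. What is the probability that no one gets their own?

Use the recurrence D(n) = (n-1)(D(n-1) + D(n-2)) with D(0)=1, D(1)=0.
Building up: D(2)=1, D(3)=2, D(4)=9, D(5)=44, D(6)=265, D(7)=1854, D(8)=14833, D(9)=133496, D(10)=1334961, D(11)=14684570.
Total arrangements: 11! = 39916800.
Probability = D(11)/11! = 1468457/3991680.

Final answer: D(11)/11! = 14684570/39916800 = 0.367879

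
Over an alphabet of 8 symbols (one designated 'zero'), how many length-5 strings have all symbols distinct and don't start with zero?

First digit: 7 (nonzero). Second: 7 (not first). Third: 6, etc.
Total: 7 x 7 x 6 x 5 x 4.

Final answer: 5880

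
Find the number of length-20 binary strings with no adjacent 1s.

A valid string ends in 0 (append to any length-(n-1) valid string) or in 01 (append to any length-(n-2) valid string), so a(n) = a(n-1) + a(n-2) with a(1)=2, a(2)=3.
Computing successive values: a(1)=2, a(2)=3, a(3)=5, a(4)=8, a(5)=13, a(6)=21, a(7)=34, a(8)=55, a(9)=89, a(10)=144, a(11)=233, a(12)=377, a(13)=610, a(14)=987, a(15)=1597, a(16)=2584, a(17)=4181, a(18)=6765, a(19)=10946, a(20)=17711.

Final answer: 17711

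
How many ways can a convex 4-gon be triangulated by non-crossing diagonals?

The structures are counted by the Catalan number C_n. Here n = 4 - 2 = 2.
C_n = (2n)!/(n!(n+1)!), so C_{2} = 4!/(2! x 3!) = C(4,2)/3 = 6/3.

Final answer: C_{2} = 2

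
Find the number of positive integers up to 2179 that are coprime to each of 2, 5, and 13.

|div by 2|=1089, |div by 5|=435, |div by 13|=167.
|div by 2&5|=217, |div by 2&13|=83, |div by 5&13|=33, |div by all|=16.
By inclusion-exclusion, divisible by at least one: 1089+435+167-217-83-33+16 = 1374.
Not divisible by any: 2179 - 1374.

Final answer: 805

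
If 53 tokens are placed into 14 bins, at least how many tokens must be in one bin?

By the pigeonhole principle: ceiling(53/14).

Final answer: 4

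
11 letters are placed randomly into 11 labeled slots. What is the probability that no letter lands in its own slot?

Derangements satisfy D(n) = (n-1)(D(n-1) + D(n-2)), starting from D(0)=1, D(1)=0.
Building up: D(2)=1, D(3)=2, D(4)=9, D(5)=44, D(6)=265, D(7)=1854, D(8)=14833, D(9)=133496, D(10)=1334961, D(11)=14684570.
Total arrangements: 11! = 39916800.
Probability = D(11)/11! = 1468457/3991680.

Final answer: D(11)/11! = 14684570/39916800 = 0.367879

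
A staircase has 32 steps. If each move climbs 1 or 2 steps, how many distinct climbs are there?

Let f(n) be the number of climbs. Removing the last move (1 or 2 steps) gives f(n) = f(n-1) + f(n-2); base cases f(1)=1, f(2)=2.
Building up term by term: f(1)=1, f(2)=2, f(3)=3, f(4)=5, f(5)=8, f(6)=13, f(7)=21, f(8)=34, f(9)=55, f(10)=89, f(11)=144, f(12)=233, f(13)=377, f(14)=610, f(15)=987, f(16)=1597, f(17)=2584, f(18)=4181, f(19)=6765, f(20)=10946, f(21)=17711, f(22)=28657, f(23)=46368, f(24)=75025, f(25)=121393, f(26)=196418, f(27)=317811, f(28)=514229, f(29)=832040, f(30)=1346269, f(31)=2178309, f(32)=3524578.

Final answer: 3524578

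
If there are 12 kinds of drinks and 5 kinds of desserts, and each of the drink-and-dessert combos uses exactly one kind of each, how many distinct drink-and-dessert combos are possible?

By the multiplication principle: 12 x 5.

Final answer: 60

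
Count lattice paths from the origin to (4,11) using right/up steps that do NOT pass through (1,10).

Total paths to (4,11): C(15,11) = 1365.
Paths through (1,10): C(11,10) x C(4,1) = 44.
Avoiding (1,10): 1365 - 44.

Final answer: 1321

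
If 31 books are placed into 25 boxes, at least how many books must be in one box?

By the pigeonhole principle: ceiling(31/25).

Final answer: 2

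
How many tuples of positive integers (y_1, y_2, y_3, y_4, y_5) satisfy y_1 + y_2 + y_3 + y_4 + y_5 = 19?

Substitute y'_i = y_i - 1 (so y'_i >= 0). Then sum y'_i = 19 - 5 = 14.
Stars and bars: C(14+5-1, 5-1) = C(18,4).

Final answer: C(18,4) = 3060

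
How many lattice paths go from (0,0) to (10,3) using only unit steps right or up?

Each path has 10 right steps and 3 up steps in some order (13 steps total).
Choose which 3 of the 13 steps are up: C(13,3).

Final answer: C(13,3) = 286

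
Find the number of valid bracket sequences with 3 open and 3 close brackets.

This is counted by the nth Catalan number C_n. Here n = 3 (pairs).
C_n = C(2n,n)/(n+1), so C_{3} = C(6,3)/4 = 20/4.

Final answer: C_{3} = 5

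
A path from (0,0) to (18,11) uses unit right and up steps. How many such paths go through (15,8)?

Paths (0,0)->(15,8): C(23,8) = 490314.
Paths (15,8)->(18,11): C(6,3) = 20.
By multiplication principle: 490314 x 20.

Final answer: 9806280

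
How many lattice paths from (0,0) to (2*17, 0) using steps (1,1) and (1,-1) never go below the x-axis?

Total monotonic paths to (17,17): C(34,17) = 2333606220.
By the reflection principle, paths that go above the diagonal number C(34,18) = 2203961430.
Valid Dyck paths: 2333606220 - 2203961430.
(These counts are the Catalan numbers.)

Final answer: C_{17} = 129644790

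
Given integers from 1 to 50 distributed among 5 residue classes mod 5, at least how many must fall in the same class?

By pigeonhole with 50 objects and 5 categories: ceiling(50/5).

Final answer: 10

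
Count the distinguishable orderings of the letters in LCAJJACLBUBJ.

Letters (A:2, B:2, C:2, J:3, L:2, U:1). Total letters: 12.
Permutations = 12!/(3! x 2! x 2! x 2! x 2!).

Final answer: 4989600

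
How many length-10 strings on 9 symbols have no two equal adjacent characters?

Let g(n) count such strings. g(1) = 9, and each valid string of length n-1 extends in 8 ways (any symbol but the last), so g(n) = 8 g(n-1).
Total: g(10) = 9 x 8^9.

Final answer: 9 x 8^{9} = 1207959552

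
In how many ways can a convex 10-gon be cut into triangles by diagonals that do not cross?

This is a standard Catalan-number count: the answer is C_n. Here n = 10 - 2 = 8.
C_n = C(2n,n) - C(2n,n+1), so C_{8} = C(16,8) - C(16,9) = 12870 - 11440.

Final answer: C_{8} = 1430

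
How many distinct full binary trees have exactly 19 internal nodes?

This is a standard Catalan-number count: the answer is C_n. Here n = 19.
C_n = C(2n,n)/(n+1), so C_{19} = C(38,19)/20 = 35345263800/20.

Final answer: C_{19} = 1767263190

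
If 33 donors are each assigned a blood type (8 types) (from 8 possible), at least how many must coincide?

There are 8 possible values for blood type (8 types). With 33 donors and 8 categories, by pigeonhole: ceiling(33/8).

Final answer: 5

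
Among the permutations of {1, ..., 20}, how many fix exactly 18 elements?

Choose which 18 elements are fixed: C(20,18) = 190.
Derange the remaining 2 using D(j) = (j-1)(D(j-1) + D(j-2)), D(0)=1, D(1)=0: D(2)=1.
Total: 190 x 1.

Final answer: C(20,18) D(2) = 190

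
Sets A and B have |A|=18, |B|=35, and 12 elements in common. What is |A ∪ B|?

|A union B| = |A| + |B| - |A intersect B| = 18 + 35 - 12.

Final answer: 41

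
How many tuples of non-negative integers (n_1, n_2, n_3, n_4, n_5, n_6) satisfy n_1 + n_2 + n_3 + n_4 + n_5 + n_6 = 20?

Stars and bars with 20 stars and 5 bars:
C(20+6-1, 6-1) = C(25,5).

Final answer: C(25,5) = 53130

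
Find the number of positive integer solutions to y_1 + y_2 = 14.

Substitute y'_i = y_i - 1 (so y'_i >= 0). Then sum y'_i = 14 - 2 = 12.
Stars and bars: C(12+2-1, 2-1) = C(13,1).

Final answer: C(13,1) = 13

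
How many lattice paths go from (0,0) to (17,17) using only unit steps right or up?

Each path has 17 right steps and 17 up steps in some order (34 steps total).
Choose which 17 of the 34 steps are up: C(34,17).

Final answer: C(34,17) = 2333606220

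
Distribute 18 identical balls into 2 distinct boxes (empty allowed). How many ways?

Stars and bars: C(n+k-1, k-1) = C(19,1).

Final answer: C(19,1) = 19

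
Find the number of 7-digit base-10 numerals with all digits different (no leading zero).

The leading digit has 9 choices (anything but zero); the next has 9 (anything but the first), then 8, and so on, one fewer each time.
Total: 9 x 9 x 8 x 7 x 6 x 5 x 4.

Final answer: 544320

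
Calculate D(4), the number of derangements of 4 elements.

Use the recurrence D(n) = (n-1)(D(n-1) + D(n-2)) with D(0)=1, D(1)=0.
D(2) = 1 x (0 + 1) = 1
D(3) = 2 x (1 + 0) = 2
D(4) = 3 x (D(3) + D(2)) = 3 x (2 + 1)

Final answer: D(4) = 9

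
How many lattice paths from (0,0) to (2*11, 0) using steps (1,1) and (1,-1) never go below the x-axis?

Total monotonic paths to (11,11): C(22,11) = 705432.
By the reflection principle, paths that go above the diagonal number C(22,12) = 646646.
Valid Dyck paths: 705432 - 646646.
(Equivalently, C_{11} = C(22,11)/12 = 705432/12.)

Final answer: C_{11} = 58786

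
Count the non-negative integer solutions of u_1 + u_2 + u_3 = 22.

Stars and bars with 22 stars and 2 bars:
C(22+3-1, 3-1) = C(24,2).

Final answer: C(24,2) = 276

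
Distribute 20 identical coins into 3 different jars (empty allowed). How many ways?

Stars and bars: C(n+k-1, k-1) = C(22,2).

Final answer: C(22,2) = 231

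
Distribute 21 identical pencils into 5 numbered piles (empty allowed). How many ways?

Stars and bars: C(n+k-1, k-1) = C(25,4).

Final answer: C(25,4) = 12650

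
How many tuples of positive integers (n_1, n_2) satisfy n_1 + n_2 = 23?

Substitute n'_i = n_i - 1 (so n'_i >= 0). Then sum n'_i = 23 - 2 = 21.
Stars and bars: C(21+2-1, 2-1) = C(22,1).

Final answer: C(22,1) = 22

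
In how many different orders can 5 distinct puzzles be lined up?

The number of ways to arrange 5 distinct objects is 5!.

Final answer: 5! = 120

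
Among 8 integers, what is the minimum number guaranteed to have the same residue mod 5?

There are 5 possible values for residue mod 5. With 8 integers and 5 categories, by pigeonhole: ceiling(8/5).

Final answer: 2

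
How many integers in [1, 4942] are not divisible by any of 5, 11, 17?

|div by 5|=988, |div by 11|=449, |div by 17|=290.
|div by 5&11|=89, |div by 5&17|=58, |div by 11&17|=26, |div by all|=5.
By inclusion-exclusion, divisible by at least one: 988+449+290-89-58-26+5 = 1559.
Not divisible by any: 4942 - 1559.

Final answer: 3383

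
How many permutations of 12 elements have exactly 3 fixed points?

Choose which 3 elements are fixed: C(12,3) = 220.
Derange the remaining 9 using D(j) = (j-1)(D(j-1) + D(j-2)), D(0)=1, D(1)=0: D(2)=1, D(3)=2, D(4)=9, D(5)=44, D(6)=265, D(7)=1854, D(8)=14833, D(9)=133496.
Total: 220 x 133496.

Final answer: C(12,3) D(9) = 29369120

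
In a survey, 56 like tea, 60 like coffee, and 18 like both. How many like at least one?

|A union B| = |A| + |B| - |A intersect B| = 56 + 60 - 18.

Final answer: 98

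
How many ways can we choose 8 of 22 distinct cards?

C(22,8) = 22!/(8! x (22-8)!).

Final answer: C(22,8) = 319770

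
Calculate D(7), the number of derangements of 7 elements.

Use the recurrence D(n) = (n-1)(D(n-1) + D(n-2)) with D(0)=1, D(1)=0.
D(2) = 1 x (0 + 1) = 1
D(3) = 2 x (1 + 0) = 2
D(4) = 3 x (2 + 1) = 9
D(5) = 4 x (9 + 2) = 44
D(6) = 5 x (44 + 9) = 265
D(7) = 6 x (D(6) + D(5)) = 6 x (265 + 44)

Final answer: D(7) = 1854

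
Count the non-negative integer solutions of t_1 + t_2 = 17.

Stars and bars with 17 stars and 1 bars:
C(17+2-1, 2-1) = C(18,1).

Final answer: C(18,1) = 18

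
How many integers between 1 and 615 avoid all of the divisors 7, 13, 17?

|div by 7|=87, |div by 13|=47, |div by 17|=36.
|div by 7&13|=6, |div by 7&17|=5, |div by 13&17|=2, |div by all|=0.
By inclusion-exclusion, divisible by at least one: 87+47+36-6-5-2+0 = 157.
Not divisible by any: 615 - 157.

Final answer: 458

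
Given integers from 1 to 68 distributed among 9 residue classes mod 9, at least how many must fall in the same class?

By pigeonhole with 68 objects and 9 categories: ceiling(68/9).

Final answer: 8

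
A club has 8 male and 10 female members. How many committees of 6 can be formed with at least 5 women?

Sum over valid woman counts:
C(10,5)C(8,1) = 2016
C(10,6)C(8,0) = 210
Total: 2016 + 210.

Final answer: 2226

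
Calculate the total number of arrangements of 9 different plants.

The number of ways to arrange 9 distinct objects is 9!.

Final answer: 9! = 362880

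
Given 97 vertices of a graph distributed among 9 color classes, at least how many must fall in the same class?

By pigeonhole with 97 objects and 9 categories: ceiling(97/9).

Final answer: 11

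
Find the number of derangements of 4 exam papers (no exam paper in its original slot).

Use the recurrence D(n) = (n-1)(D(n-1) + D(n-2)) with D(0)=1, D(1)=0.
D(2) = 1 x (0 + 1) = 1
D(3) = 2 x (1 + 0) = 2
D(4) = 3 x (D(3) + D(2)) = 3 x (2 + 1)

Final answer: D(4) = 9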